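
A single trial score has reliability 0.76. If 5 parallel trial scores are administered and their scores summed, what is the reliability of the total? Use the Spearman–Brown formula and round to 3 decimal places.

ρ_k = kρ / (1 + (k−1)ρ) = 5·0.76 / (1 + 4·0.76) = 3.800 / 4.040 = 0.941.

0.941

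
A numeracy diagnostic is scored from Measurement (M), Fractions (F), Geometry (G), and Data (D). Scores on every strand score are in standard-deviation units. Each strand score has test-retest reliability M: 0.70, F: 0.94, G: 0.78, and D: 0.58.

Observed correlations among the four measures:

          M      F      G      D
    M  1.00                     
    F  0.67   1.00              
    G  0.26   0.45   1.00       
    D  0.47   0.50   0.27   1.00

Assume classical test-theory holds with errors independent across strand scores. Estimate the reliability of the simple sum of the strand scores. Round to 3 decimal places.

Var(M+F+G+D) = 4 + 2·[0.67 + 0.26 + 0.47 + 0.45 + 0.50 + 0.27] = 4 + 5.24 = 9.24.
Because errors are independent across components, Cov(Tᵢ,Tⱼ) = Cov(Xᵢ,Xⱼ); the off-diagonal part of the true-score variance is the same as above.
True-score variance = [0.70 + 0.94 + 0.78 + 0.58] + 5.24 = 3 + 5.24 = 8.24.
Reliability = 8.24 / 9.24 = 0.892.

0.892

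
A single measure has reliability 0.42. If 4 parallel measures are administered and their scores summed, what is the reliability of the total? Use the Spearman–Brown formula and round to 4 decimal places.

0.7434

ρ_k = kρ / (1 + (k−1)ρ) = 4·0.42 / (1 + 3·0.42) = 1.680 / 2.260 = 0.7434.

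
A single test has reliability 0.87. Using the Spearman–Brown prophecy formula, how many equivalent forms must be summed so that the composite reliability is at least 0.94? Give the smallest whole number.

k ≥ ρ*(1−ρ₁)/(ρ₁(1−ρ*)) = 0.94·0.13 / (0.87·0.06) = 2.341.
Smallest integer k = 3.

3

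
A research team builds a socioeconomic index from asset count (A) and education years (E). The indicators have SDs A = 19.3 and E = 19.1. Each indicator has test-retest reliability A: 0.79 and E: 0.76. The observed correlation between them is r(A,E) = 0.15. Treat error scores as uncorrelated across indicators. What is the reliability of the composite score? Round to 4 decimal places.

0.8045

Var(A+E) = 19.3² + 19.1² + 2·[19.3·19.1·0.15] = 737.3 + 110.589 = 847.889.
Because errors are independent across components, Cov(Tᵢ,Tⱼ) = Cov(Xᵢ,Xⱼ); the off-diagonal part of the true-score variance is the same as above.
True-score variance = [19.3²·0.79 + 19.1²·0.76] + 110.589 = 571.523 + 110.589 = 682.112.
Reliability = 682.112 / 847.889 = 0.8045.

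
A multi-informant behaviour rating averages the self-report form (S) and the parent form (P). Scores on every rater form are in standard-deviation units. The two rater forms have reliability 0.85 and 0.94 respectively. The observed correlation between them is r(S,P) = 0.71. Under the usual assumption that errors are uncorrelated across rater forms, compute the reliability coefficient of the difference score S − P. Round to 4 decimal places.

0.6379

Var(S−P) = 1 + 1 − 2·0.71 = 2 − 1.42 = 0.58.
With uncorrelated errors the cross-covariances are all true-score covariance, so they carry over unchanged; only the diagonal terms shrink to ρᵢσᵢ².
True-score variance = [0.85 + 0.94] − 1.42 = 1.79 − 1.42 = 0.37.
Reliability = 0.37 / 0.58 = 0.6379.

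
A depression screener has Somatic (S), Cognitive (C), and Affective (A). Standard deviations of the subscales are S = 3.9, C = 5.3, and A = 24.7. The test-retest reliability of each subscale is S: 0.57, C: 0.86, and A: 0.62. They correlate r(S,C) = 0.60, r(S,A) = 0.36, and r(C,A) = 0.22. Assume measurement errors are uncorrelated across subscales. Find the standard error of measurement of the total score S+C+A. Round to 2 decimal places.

Var(total) = 653.39 + 151.762 = 805.152.
True-score variance = 411.083 + 151.762 = 562.845, so reliability = 0.6991.
Error variance = 805.152 − 562.845 = 242.307; SEM = √242.307 = 15.57.

15.57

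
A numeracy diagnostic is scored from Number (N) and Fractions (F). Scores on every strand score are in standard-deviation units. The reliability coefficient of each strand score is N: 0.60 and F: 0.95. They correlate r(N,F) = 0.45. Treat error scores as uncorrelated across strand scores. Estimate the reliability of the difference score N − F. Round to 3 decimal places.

0.591

Var(N−F) = 1 + 1 − 2·0.45 = 2 − 0.9 = 1.1.
Under uncorrelated errors the observed covariances equal the true-score covariances, so only the own-variance terms attenuate.
True-score variance = [0.60 + 0.95] − 0.9 = 1.55 − 0.9 = 0.65.
Reliability = 0.65 / 1.1 = 0.591.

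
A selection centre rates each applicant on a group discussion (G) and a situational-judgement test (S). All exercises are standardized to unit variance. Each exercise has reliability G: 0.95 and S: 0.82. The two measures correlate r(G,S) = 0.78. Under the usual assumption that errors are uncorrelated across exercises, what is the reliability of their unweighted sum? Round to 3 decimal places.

Var(G+S) = 2 + 2·[0.78] = 2 + 1.56 = 3.56.
Because errors are independent across components, Cov(Tᵢ,Tⱼ) = Cov(Xᵢ,Xⱼ); the off-diagonal part of the true-score variance is the same as above.
True-score variance = [0.95 + 0.82] + 1.56 = 1.77 + 1.56 = 3.33.
Reliability = 3.33 / 3.56 = 0.935.

0.935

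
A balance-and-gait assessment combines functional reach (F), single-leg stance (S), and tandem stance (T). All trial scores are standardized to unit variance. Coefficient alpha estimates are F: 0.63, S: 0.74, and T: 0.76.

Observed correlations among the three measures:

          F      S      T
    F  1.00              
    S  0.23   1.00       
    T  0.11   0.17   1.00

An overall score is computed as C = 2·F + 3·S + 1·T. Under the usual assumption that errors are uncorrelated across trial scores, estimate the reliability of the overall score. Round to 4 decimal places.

Var(C) = 2² + 3² + 1 + 2·[6·0.23 + 2·0.11 + 3·0.17] = 14 + 4.22 = 18.22.
With uncorrelated errors the cross-covariances are all true-score covariance, so they carry over unchanged; only the diagonal terms shrink to ρᵢσᵢ².
True-score variance = [2²·0.63 + 3²·0.74 + 0.76] + 4.22 = 9.94 + 4.22 = 14.16.
Reliability = 14.16 / 18.22 = 0.7772.

0.7772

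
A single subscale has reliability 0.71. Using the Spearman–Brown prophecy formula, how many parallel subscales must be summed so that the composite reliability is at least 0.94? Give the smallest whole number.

7

k ≥ ρ*(1−ρ₁)/(ρ₁(1−ρ*)) = 0.94·0.29 / (0.71·0.06) = 6.399.
Smallest integer k = 7.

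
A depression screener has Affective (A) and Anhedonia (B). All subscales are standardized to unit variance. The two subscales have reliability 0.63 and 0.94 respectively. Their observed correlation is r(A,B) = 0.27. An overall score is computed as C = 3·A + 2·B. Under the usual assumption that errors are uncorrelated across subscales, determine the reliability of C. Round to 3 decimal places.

0.780

Var(C) = 3² + 2² + 2·[6·0.27] = 13 + 3.24 = 16.24.
With uncorrelated errors the cross-covariances are all true-score covariance, so they carry over unchanged; only the diagonal terms shrink to ρᵢσᵢ².
True-score variance = [3²·0.63 + 2²·0.94] + 3.24 = 9.43 + 3.24 = 12.67.
Reliability = 12.67 / 16.24 = 0.780.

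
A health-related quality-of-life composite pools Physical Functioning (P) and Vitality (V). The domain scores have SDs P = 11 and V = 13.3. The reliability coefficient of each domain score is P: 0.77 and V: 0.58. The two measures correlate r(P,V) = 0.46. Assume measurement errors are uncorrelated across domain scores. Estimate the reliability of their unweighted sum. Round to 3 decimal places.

0.764

Var(P+V) = 11² + 13.3² + 2·[11·13.3·0.46] = 297.89 + 134.596 = 432.486.
Because errors are independent across components, Cov(Tᵢ,Tⱼ) = Cov(Xᵢ,Xⱼ); the off-diagonal part of the true-score variance is the same as above.
True-score variance = [11²·0.77 + 13.3²·0.58] + 134.596 = 195.766 + 134.596 = 330.362.
Reliability = 330.362 / 432.486 = 0.764.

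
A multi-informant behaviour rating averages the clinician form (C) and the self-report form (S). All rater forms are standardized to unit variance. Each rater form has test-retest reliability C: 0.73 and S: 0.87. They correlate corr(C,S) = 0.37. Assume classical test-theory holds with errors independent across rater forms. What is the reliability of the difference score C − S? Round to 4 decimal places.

0.6825

Var(C−S) = 1 + 1 − 2·0.37 = 2 − 0.74 = 1.26.
Under uncorrelated errors the observed covariances equal the true-score covariances, so only the own-variance terms attenuate.
True-score variance = [0.73 + 0.87] − 0.74 = 1.6 − 0.74 = 0.86.
Reliability = 0.86 / 1.26 = 0.6825.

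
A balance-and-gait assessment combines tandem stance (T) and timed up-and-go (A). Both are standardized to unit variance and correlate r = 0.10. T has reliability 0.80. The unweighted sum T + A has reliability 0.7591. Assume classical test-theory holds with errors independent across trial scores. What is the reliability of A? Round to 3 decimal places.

Var(T+A) = 2 + 2·0.10 = 2.200.
True-score variance = ρ_T + ρ_A + 2·0.10, so 0.7591 = (0.80 + ρ_A + 0.20) / 2.200.
ρ_A = 0.7591·2.200 − 0.80 − 0.20 = 0.670.

0.670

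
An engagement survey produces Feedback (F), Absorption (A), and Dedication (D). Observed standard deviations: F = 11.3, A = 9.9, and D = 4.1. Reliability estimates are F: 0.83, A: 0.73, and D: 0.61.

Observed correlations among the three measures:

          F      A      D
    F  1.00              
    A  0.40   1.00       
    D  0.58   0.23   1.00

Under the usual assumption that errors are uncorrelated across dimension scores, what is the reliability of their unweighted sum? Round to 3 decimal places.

Var(F+A+D) = 11.3² + 9.9² + 4.1² + 2·[11.3·9.9·0.40 + 11.3·4.1·0.58 + 9.9·4.1·0.23] = 242.51 + 161.91 = 404.42.
With uncorrelated errors the cross-covariances are all true-score covariance, so they carry over unchanged; only the diagonal terms shrink to ρᵢσᵢ².
True-score variance = [11.3²·0.83 + 9.9²·0.73 + 4.1²·0.61] + 161.91 = 187.784 + 161.91 = 349.694.
Reliability = 349.694 / 404.42 = 0.865.

0.865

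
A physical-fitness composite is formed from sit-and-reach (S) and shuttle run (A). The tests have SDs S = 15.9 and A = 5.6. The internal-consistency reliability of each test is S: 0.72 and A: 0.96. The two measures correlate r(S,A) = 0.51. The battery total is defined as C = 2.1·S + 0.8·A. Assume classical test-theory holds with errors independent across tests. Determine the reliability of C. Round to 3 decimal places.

Var(C) = 2.1²·15.9² + 0.8²·5.6² + 2·[1.68·15.9·5.6·0.51] = 1134.96 + 152.579 = 1287.54.
Because errors are independent across components, Cov(Tᵢ,Tⱼ) = Cov(Xᵢ,Xⱼ); the off-diagonal part of the true-score variance is the same as above.
True-score variance = [2.1²·15.9²·0.72 + 0.8²·5.6²·0.96] + 152.579 = 821.99 + 152.579 = 974.569.
Reliability = 974.569 / 1287.54 = 0.757.

0.757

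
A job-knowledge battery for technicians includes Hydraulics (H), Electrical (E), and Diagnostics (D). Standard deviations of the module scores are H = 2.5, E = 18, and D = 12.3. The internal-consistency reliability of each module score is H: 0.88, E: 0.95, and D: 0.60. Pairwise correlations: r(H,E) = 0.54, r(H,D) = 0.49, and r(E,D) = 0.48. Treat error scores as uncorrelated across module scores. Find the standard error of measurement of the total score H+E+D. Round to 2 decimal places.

8.80

Var(total) = 481.54 + 291.279 = 772.819.
True-score variance = 404.074 + 291.279 = 695.353, so reliability = 0.8998.
Error variance = 772.819 − 695.353 = 77.466; SEM = √77.466 = 8.80.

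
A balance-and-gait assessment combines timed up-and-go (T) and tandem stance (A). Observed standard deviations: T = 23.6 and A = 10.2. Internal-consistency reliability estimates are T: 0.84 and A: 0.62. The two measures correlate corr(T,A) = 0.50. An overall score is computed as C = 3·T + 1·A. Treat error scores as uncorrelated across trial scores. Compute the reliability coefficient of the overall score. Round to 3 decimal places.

0.856

Var(C) = 3²·23.6² + 10.2² + 2·[3·23.6·10.2·0.50] = 5116.68 + 722.16 = 5838.84.
With uncorrelated errors the cross-covariances are all true-score covariance, so they carry over unchanged; only the diagonal terms shrink to ρᵢσᵢ².
True-score variance = [3²·23.6²·0.84 + 10.2²·0.62] + 722.16 = 4275.12 + 722.16 = 4997.28.
Reliability = 4997.28 / 5838.84 = 0.856.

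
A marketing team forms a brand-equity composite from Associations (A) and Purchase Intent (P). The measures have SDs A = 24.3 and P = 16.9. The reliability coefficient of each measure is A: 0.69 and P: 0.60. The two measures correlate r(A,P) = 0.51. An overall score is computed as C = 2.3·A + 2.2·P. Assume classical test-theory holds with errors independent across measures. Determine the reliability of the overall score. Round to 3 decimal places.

0.770

Var(C) = 2.3²·24.3² + 2.2²·16.9² + 2·[5.06·24.3·16.9·0.51] = 4506.04 + 2119.55 = 6625.59.
Under uncorrelated errors the observed covariances equal the true-score covariances, so only the own-variance terms attenuate.
True-score variance = [2.3²·24.3²·0.69 + 2.2²·16.9²·0.60] + 2119.55 = 2984.76 + 2119.55 = 5104.31.
Reliability = 5104.31 / 6625.59 = 0.770.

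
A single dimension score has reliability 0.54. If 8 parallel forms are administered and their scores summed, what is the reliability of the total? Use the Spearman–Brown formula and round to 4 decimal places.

0.9038

ρ_k = kρ / (1 + (k−1)ρ) = 8·0.54 / (1 + 7·0.54) = 4.320 / 4.780 = 0.9038.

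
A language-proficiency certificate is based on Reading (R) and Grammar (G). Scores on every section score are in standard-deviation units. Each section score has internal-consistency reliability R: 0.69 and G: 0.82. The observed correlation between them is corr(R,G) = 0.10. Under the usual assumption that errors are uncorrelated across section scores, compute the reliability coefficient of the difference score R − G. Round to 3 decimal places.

Var(R−G) = 1 + 1 − 2·0.10 = 2 − 0.2 = 1.8.
Under uncorrelated errors the observed covariances equal the true-score covariances, so only the own-variance terms attenuate.
True-score variance = [0.69 + 0.82] − 0.2 = 1.51 − 0.2 = 1.31.
Reliability = 1.31 / 1.8 = 0.728.

0.728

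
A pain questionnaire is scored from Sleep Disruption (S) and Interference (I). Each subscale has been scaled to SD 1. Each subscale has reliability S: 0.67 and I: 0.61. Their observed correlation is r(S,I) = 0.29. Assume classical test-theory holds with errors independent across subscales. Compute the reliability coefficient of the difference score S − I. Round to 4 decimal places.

Var(S−I) = 1 + 1 − 2·0.29 = 2 − 0.58 = 1.42.
With uncorrelated errors the cross-covariances are all true-score covariance, so they carry over unchanged; only the diagonal terms shrink to ρᵢσᵢ².
True-score variance = [0.67 + 0.61] − 0.58 = 1.28 − 0.58 = 0.7.
Reliability = 0.7 / 1.42 = 0.4930.

0.4930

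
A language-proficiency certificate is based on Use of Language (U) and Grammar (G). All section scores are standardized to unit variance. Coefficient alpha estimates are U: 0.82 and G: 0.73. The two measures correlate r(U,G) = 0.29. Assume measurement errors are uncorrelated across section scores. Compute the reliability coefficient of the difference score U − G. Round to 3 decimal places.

Var(U−G) = 1 + 1 − 2·0.29 = 2 − 0.58 = 1.42.
With uncorrelated errors the cross-covariances are all true-score covariance, so they carry over unchanged; only the diagonal terms shrink to ρᵢσᵢ².
True-score variance = [0.82 + 0.73] − 0.58 = 1.55 − 0.58 = 0.97.
Reliability = 0.97 / 1.42 = 0.683.

0.683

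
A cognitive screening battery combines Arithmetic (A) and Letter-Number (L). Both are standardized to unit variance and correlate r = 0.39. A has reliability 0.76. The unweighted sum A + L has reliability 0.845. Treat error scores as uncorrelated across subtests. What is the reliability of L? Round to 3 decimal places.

Var(A+L) = 2 + 2·0.39 = 2.780.
True-score variance = ρ_A + ρ_L + 2·0.39, so 0.845 = (0.76 + ρ_L + 0.78) / 2.780.
ρ_L = 0.845·2.780 − 0.76 − 0.78 = 0.809.

0.809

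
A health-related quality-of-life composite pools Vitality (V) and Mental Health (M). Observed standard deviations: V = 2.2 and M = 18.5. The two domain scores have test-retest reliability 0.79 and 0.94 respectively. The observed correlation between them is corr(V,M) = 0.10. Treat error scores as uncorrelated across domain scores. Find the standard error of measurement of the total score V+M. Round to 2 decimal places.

4.64

Var(total) = 347.09 + 8.14 = 355.23.
True-score variance = 325.539 + 8.14 = 333.679, so reliability = 0.9393.
Error variance = 355.23 − 333.679 = 21.5514; SEM = √21.5514 = 4.64.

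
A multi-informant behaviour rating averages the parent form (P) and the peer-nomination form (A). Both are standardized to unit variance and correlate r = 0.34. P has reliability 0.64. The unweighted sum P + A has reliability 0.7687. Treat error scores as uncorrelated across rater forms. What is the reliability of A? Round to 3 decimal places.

0.740

Var(P+A) = 2 + 2·0.34 = 2.680.
True-score variance = ρ_P + ρ_A + 2·0.34, so 0.7687 = (0.64 + ρ_A + 0.68) / 2.680.
ρ_A = 0.7687·2.680 − 0.64 − 0.68 = 0.740.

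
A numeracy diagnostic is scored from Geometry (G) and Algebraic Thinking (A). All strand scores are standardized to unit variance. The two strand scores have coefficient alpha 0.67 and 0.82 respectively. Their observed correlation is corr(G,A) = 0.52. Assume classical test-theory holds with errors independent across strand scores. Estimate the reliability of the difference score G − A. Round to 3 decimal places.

0.469

Var(G−A) = 1 + 1 − 2·0.52 = 2 − 1.04 = 0.96.
Under uncorrelated errors the observed covariances equal the true-score covariances, so only the own-variance terms attenuate.
True-score variance = [0.67 + 0.82] − 1.04 = 1.49 − 1.04 = 0.45.
Reliability = 0.45 / 0.96 = 0.469.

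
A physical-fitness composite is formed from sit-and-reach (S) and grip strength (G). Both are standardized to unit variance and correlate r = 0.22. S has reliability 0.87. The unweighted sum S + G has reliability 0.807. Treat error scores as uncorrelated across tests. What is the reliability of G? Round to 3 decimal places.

Var(S+G) = 2 + 2·0.22 = 2.440.
True-score variance = ρ_S + ρ_G + 2·0.22, so 0.807 = (0.87 + ρ_G + 0.44) / 2.440.
ρ_G = 0.807·2.440 − 0.87 − 0.44 = 0.659.

0.659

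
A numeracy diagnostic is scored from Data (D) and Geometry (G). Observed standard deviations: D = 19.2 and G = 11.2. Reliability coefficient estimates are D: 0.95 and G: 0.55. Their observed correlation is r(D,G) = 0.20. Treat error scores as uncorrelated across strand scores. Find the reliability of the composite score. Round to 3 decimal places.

Var(D+G) = 19.2² + 11.2² + 2·[19.2·11.2·0.20] = 494.08 + 86.016 = 580.096.
Under uncorrelated errors the observed covariances equal the true-score covariances, so only the own-variance terms attenuate.
True-score variance = [19.2²·0.95 + 11.2²·0.55] + 86.016 = 419.2 + 86.016 = 505.216.
Reliability = 505.216 / 580.096 = 0.871.

0.871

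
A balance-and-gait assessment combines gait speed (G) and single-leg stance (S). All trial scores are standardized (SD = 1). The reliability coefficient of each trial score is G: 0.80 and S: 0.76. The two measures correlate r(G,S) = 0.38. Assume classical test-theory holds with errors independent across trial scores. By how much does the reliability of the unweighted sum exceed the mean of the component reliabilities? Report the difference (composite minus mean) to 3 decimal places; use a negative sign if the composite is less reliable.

Var(sum) = 2 + 0.76 = 2.76; true-score variance = 1.56 + 0.76 = 2.32; composite reliability = 0.8406.
Mean component reliability = 0.7800.
Difference = 0.8406 − 0.7800 = 0.061.

0.061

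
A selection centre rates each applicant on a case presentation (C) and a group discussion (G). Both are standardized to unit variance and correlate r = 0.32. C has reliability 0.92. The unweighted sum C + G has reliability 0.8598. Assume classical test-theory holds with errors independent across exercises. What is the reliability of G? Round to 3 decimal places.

Var(C+G) = 2 + 2·0.32 = 2.640.
True-score variance = ρ_C + ρ_G + 2·0.32, so 0.8598 = (0.92 + ρ_G + 0.64) / 2.640.
ρ_G = 0.8598·2.640 − 0.92 − 0.64 = 0.710.

0.710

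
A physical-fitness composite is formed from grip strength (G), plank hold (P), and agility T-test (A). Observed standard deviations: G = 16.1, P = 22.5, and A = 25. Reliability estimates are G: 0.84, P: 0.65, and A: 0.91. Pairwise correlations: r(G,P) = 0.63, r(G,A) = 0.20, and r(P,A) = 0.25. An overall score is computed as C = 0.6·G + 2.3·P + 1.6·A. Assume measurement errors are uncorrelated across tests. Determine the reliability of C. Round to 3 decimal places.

Var(C) = 0.6²·16.1² + 2.3²·22.5² + 1.6²·25² + 2·[1.38·16.1·22.5·0.63 + 0.96·16.1·25·0.20 + 3.68·22.5·25·0.25] = 4371.38 + 1819.44 = 6190.82.
With uncorrelated errors the cross-covariances are all true-score covariance, so they carry over unchanged; only the diagonal terms shrink to ρᵢσᵢ².
True-score variance = [0.6²·16.1²·0.84 + 2.3²·22.5²·0.65 + 1.6²·25²·0.91] + 1819.44 = 3275.13 + 1819.44 = 5094.57.
Reliability = 5094.57 / 6190.82 = 0.823.

0.823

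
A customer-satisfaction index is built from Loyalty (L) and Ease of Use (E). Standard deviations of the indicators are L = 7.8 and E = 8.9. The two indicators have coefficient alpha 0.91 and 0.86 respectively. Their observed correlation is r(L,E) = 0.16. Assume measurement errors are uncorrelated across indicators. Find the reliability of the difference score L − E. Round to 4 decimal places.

Var(L−E) = 7.8² + 8.9² − 2·7.8·8.9·0.16 = 140.05 − 22.2144 = 117.836.
Under uncorrelated errors the observed covariances equal the true-score covariances, so only the own-variance terms attenuate.
True-score variance = [7.8²·0.91 + 8.9²·0.86] − 22.2144 = 123.485 − 22.2144 = 101.271.
Reliability = 101.271 / 117.836 = 0.8594.

0.8594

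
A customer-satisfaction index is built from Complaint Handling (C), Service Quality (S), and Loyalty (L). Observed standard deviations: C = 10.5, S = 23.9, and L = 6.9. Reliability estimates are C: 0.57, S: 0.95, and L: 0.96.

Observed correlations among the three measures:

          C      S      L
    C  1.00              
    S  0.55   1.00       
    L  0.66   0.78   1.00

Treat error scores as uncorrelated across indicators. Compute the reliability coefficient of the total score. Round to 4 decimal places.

0.9427

Var(C+S+L) = 10.5² + 23.9² + 6.9² + 2·[10.5·23.9·0.55 + 10.5·6.9·0.66 + 23.9·6.9·0.78] = 729.07 + 628.939 = 1358.01.
Under uncorrelated errors the observed covariances equal the true-score covariances, so only the own-variance terms attenuate.
True-score variance = [10.5²·0.57 + 23.9²·0.95 + 6.9²·0.96] + 628.939 = 651.198 + 628.939 = 1280.14.
Reliability = 1280.14 / 1358.01 = 0.9427.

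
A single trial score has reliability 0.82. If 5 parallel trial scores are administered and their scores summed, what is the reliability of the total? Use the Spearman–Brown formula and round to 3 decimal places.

ρ_k = kρ / (1 + (k−1)ρ) = 5·0.82 / (1 + 4·0.82) = 4.100 / 4.280 = 0.958.

0.958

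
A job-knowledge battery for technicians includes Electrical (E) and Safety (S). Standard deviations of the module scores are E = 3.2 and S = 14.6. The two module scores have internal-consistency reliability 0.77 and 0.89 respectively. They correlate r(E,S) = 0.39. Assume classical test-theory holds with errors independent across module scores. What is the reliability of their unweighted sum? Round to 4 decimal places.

0.9007

Var(E+S) = 3.2² + 14.6² + 2·[3.2·14.6·0.39] = 223.4 + 36.4416 = 259.842.
Under uncorrelated errors the observed covariances equal the true-score covariances, so only the own-variance terms attenuate.
True-score variance = [3.2²·0.77 + 14.6²·0.89] + 36.4416 = 197.597 + 36.4416 = 234.039.
Reliability = 234.039 / 259.842 = 0.9007.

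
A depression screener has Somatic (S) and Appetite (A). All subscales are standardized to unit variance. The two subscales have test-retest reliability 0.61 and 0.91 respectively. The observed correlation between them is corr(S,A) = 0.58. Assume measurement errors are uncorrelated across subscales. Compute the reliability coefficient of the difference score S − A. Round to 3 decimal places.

Var(S−A) = 1 + 1 − 2·0.58 = 2 − 1.16 = 0.84.
Under uncorrelated errors the observed covariances equal the true-score covariances, so only the own-variance terms attenuate.
True-score variance = [0.61 + 0.91] − 1.16 = 1.52 − 1.16 = 0.36.
Reliability = 0.36 / 0.84 = 0.429.

0.429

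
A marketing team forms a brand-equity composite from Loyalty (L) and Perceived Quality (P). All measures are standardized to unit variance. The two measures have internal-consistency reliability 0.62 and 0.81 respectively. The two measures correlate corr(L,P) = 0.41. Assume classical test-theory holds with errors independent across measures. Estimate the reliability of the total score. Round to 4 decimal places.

0.7979

Var(L+P) = 2 + 2·[0.41] = 2 + 0.82 = 2.82.
Under uncorrelated errors the observed covariances equal the true-score covariances, so only the own-variance terms attenuate.
True-score variance = [0.62 + 0.81] + 0.82 = 1.43 + 0.82 = 2.25.
Reliability = 2.25 / 2.82 = 0.7979.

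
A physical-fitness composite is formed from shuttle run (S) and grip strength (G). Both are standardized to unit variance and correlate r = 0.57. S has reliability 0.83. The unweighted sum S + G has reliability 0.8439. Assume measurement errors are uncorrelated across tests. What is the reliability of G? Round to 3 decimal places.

Var(S+G) = 2 + 2·0.57 = 3.140.
True-score variance = ρ_S + ρ_G + 2·0.57, so 0.8439 = (0.83 + ρ_G + 1.14) / 3.140.
ρ_G = 0.8439·3.140 − 0.83 − 1.14 = 0.680.

0.680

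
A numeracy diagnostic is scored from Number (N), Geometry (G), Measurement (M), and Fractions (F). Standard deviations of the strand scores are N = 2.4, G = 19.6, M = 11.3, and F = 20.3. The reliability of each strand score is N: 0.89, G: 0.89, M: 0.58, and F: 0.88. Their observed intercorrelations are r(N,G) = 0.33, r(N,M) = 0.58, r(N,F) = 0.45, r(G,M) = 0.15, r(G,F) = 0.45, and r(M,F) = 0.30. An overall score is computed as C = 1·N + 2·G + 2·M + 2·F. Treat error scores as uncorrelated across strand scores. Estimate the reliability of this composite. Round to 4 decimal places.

Var(C) = 2.4² + 2²·19.6² + 2²·11.3² + 2²·20.3² + 2·[2·2.4·19.6·0.33 + 2·2.4·11.3·0.58 + 2·2.4·20.3·0.45 + 4·19.6·11.3·0.15 + 4·19.6·20.3·0.45 + 4·11.3·20.3·0.30] = 3701.52 + 2461.39 = 6162.91.
Under uncorrelated errors the observed covariances equal the true-score covariances, so only the own-variance terms attenuate.
True-score variance = [2.4²·0.89 + 2²·19.6²·0.89 + 2²·11.3²·0.58 + 2²·20.3²·0.88] + 2461.39 = 3119.53 + 2461.39 = 5580.92.
Reliability = 5580.92 / 6162.91 = 0.9056.

0.9056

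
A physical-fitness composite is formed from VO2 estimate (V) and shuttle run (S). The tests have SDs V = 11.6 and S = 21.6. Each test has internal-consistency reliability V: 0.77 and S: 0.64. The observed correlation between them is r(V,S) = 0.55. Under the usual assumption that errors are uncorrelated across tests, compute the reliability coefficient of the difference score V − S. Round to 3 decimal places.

Var(V−S) = 11.6² + 21.6² − 2·11.6·21.6·0.55 = 601.12 − 275.616 = 325.504.
Under uncorrelated errors the observed covariances equal the true-score covariances, so only the own-variance terms attenuate.
True-score variance = [11.6²·0.77 + 21.6²·0.64] − 275.616 = 402.21 − 275.616 = 126.594.
Reliability = 126.594 / 325.504 = 0.389.

0.389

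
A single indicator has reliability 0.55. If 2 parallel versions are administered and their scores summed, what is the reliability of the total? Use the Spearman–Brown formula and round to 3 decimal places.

0.710

ρ_k = kρ / (1 + (k−1)ρ) = 2·0.55 / (1 + 1·0.55) = 1.100 / 1.550 = 0.710.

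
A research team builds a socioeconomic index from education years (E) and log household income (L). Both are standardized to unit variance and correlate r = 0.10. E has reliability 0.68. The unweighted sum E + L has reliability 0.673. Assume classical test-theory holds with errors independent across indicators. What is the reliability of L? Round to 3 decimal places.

0.601

Var(E+L) = 2 + 2·0.10 = 2.200.
True-score variance = ρ_E + ρ_L + 2·0.10, so 0.673 = (0.68 + ρ_L + 0.20) / 2.200.
ρ_L = 0.673·2.200 − 0.68 − 0.20 = 0.601.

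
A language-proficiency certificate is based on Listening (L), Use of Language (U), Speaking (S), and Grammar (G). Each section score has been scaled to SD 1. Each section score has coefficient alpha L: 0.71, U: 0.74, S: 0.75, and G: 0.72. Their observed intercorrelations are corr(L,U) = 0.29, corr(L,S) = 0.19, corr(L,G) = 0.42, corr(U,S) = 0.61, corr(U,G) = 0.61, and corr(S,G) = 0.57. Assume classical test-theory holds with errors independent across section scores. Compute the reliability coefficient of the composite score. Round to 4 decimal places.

Var(L+U+S+G) = 4 + 2·[0.29 + 0.19 + 0.42 + 0.61 + 0.61 + 0.57] = 4 + 5.38 = 9.38.
Under uncorrelated errors the observed covariances equal the true-score covariances, so only the own-variance terms attenuate.
True-score variance = [0.71 + 0.74 + 0.75 + 0.72] + 5.38 = 2.92 + 5.38 = 8.3.
Reliability = 8.3 / 9.38 = 0.8849.

0.8849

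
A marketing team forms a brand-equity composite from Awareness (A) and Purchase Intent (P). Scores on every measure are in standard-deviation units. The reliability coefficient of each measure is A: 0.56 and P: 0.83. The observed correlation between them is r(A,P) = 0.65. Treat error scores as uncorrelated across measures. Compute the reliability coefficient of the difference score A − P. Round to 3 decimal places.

0.129

Var(A−P) = 1 + 1 − 2·0.65 = 2 − 1.3 = 0.7.
Under uncorrelated errors the observed covariances equal the true-score covariances, so only the own-variance terms attenuate.
True-score variance = [0.56 + 0.83] − 1.3 = 1.39 − 1.3 = 0.09.
Reliability = 0.09 / 0.7 = 0.129.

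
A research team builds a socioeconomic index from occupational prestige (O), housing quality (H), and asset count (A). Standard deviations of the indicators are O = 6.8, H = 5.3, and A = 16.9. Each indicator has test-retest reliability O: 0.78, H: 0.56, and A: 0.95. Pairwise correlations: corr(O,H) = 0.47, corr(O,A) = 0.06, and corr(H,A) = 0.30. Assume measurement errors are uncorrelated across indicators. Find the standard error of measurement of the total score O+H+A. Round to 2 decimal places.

Var(total) = 359.94 + 101.41 = 461.35.
True-score variance = 323.127 + 101.41 = 424.537, so reliability = 0.9202.
Error variance = 461.35 − 424.537 = 36.8129; SEM = √36.8129 = 6.07.

6.07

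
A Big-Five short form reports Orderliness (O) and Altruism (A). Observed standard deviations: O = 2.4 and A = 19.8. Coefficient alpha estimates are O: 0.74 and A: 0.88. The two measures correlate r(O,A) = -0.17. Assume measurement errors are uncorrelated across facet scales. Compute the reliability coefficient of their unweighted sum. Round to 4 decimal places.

0.8728

Var(O+A) = 2.4² + 19.8² + 2·[2.4·19.8·(-0.17)] = 397.8 − 16.1568 = 381.643.
Under uncorrelated errors the observed covariances equal the true-score covariances, so only the own-variance terms attenuate.
True-score variance = [2.4²·0.74 + 19.8²·0.88] − 16.1568 = 349.258 − 16.1568 = 333.101.
Reliability = 333.101 / 381.643 = 0.8728.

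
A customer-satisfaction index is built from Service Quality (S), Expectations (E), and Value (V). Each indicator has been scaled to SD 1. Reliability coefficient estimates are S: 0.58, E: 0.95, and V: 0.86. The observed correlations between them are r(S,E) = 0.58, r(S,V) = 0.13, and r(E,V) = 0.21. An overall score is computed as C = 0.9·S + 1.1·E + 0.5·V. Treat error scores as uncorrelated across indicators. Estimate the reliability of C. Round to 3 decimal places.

0.884

Var(C) = 0.9² + 1.1² + 0.5² + 2·[0.99·0.58 + 0.45·0.13 + 0.55·0.21] = 2.27 + 1.4964 = 3.7664.
Because errors are independent across components, Cov(Tᵢ,Tⱼ) = Cov(Xᵢ,Xⱼ); the off-diagonal part of the true-score variance is the same as above.
True-score variance = [0.9²·0.58 + 1.1²·0.95 + 0.5²·0.86] + 1.4964 = 1.8343 + 1.4964 = 3.3307.
Reliability = 3.3307 / 3.7664 = 0.884.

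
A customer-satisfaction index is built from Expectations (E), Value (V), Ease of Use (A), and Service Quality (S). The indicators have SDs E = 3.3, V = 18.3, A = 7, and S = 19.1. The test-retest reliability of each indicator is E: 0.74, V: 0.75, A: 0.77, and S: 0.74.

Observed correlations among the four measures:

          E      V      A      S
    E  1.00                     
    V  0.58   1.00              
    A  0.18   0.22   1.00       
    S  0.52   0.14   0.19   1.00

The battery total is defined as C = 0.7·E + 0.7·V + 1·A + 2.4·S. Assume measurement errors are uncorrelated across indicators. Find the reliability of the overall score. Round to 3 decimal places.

Var(C) = 0.7²·3.3² + 0.7²·18.3² + 7² + 2.4²·19.1² + 2·[0.49·3.3·18.3·0.58 + 0.7·3.3·7·0.18 + 1.68·3.3·19.1·0.52 + 0.7·18.3·7·0.22 + 1.68·18.3·19.1·0.14 + 2.4·7·19.1·0.19] = 2319.74 + 476.081 = 2795.82.
With uncorrelated errors the cross-covariances are all true-score covariance, so they carry over unchanged; only the diagonal terms shrink to ρᵢσᵢ².
True-score variance = [0.7²·3.3²·0.74 + 0.7²·18.3²·0.75 + 7²·0.77 + 2.4²·19.1²·0.74] + 476.081 = 1719.72 + 476.081 = 2195.8.
Reliability = 2195.8 / 2795.82 = 0.785.

0.785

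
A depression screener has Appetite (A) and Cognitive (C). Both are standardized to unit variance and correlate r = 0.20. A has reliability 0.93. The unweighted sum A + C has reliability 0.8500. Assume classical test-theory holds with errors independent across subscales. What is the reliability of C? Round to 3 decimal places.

Var(A+C) = 2 + 2·0.20 = 2.400.
True-score variance = ρ_A + ρ_C + 2·0.20, so 0.8500 = (0.93 + ρ_C + 0.40) / 2.400.
ρ_C = 0.8500·2.400 − 0.93 − 0.40 = 0.710.

0.710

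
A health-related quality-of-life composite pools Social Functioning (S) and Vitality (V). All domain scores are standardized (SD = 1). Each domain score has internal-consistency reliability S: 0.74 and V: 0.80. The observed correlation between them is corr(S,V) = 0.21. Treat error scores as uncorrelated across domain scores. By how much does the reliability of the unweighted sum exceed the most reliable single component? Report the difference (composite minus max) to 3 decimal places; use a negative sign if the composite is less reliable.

Var(sum) = 2 + 0.42 = 2.42; true-score variance = 1.54 + 0.42 = 1.96; composite reliability = 0.8099.
Max component reliability = 0.8000.
Difference = 0.8099 − 0.8000 = 0.010.

0.010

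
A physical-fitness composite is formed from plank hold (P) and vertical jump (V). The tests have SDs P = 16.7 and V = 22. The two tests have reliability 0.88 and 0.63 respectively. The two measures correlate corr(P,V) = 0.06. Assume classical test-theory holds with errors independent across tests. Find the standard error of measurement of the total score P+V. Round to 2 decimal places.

Var(total) = 762.89 + 44.088 = 806.978.
True-score variance = 550.343 + 44.088 = 594.431, so reliability = 0.7366.
Error variance = 806.978 − 594.431 = 212.547; SEM = √212.547 = 14.58.

14.58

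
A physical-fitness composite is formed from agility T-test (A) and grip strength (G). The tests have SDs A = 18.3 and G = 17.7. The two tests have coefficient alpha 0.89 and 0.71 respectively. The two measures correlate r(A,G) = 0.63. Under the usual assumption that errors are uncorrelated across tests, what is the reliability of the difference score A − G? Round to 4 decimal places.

Var(A−G) = 18.3² + 17.7² − 2·18.3·17.7·0.63 = 648.18 − 408.127 = 240.053.
Under uncorrelated errors the observed covariances equal the true-score covariances, so only the own-variance terms attenuate.
True-score variance = [18.3²·0.89 + 17.7²·0.71] − 408.127 = 520.488 − 408.127 = 112.361.
Reliability = 112.361 / 240.053 = 0.4681.

0.4681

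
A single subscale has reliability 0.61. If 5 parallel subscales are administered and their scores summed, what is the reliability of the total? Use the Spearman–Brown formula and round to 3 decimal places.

ρ_k = kρ / (1 + (k−1)ρ) = 5·0.61 / (1 + 4·0.61) = 3.050 / 3.440 = 0.887.

0.887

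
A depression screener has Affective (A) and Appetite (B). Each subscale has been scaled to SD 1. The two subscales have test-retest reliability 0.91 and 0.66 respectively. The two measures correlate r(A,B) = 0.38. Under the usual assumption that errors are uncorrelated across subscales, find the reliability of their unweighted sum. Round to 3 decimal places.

Var(A+B) = 2 + 2·[0.38] = 2 + 0.76 = 2.76.
Because errors are independent across components, Cov(Tᵢ,Tⱼ) = Cov(Xᵢ,Xⱼ); the off-diagonal part of the true-score variance is the same as above.
True-score variance = [0.91 + 0.66] + 0.76 = 1.57 + 0.76 = 2.33.
Reliability = 2.33 / 2.76 = 0.844.

0.844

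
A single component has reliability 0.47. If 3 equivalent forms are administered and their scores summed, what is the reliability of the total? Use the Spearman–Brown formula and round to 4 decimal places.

ρ_k = kρ / (1 + (k−1)ρ) = 3·0.47 / (1 + 2·0.47) = 1.410 / 1.940 = 0.7268.

0.7268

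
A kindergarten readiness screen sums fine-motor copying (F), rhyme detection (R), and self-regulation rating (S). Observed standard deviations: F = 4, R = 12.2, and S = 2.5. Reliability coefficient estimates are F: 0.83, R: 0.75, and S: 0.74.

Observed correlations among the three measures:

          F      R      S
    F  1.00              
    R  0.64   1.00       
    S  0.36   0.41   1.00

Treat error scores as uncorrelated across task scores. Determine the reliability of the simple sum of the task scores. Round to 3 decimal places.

0.844

Var(F+R+S) = 4² + 12.2² + 2.5² + 2·[4·12.2·0.64 + 4·2.5·0.36 + 12.2·2.5·0.41] = 171.09 + 94.674 = 265.764.
With uncorrelated errors the cross-covariances are all true-score covariance, so they carry over unchanged; only the diagonal terms shrink to ρᵢσᵢ².
True-score variance = [4²·0.83 + 12.2²·0.75 + 2.5²·0.74] + 94.674 = 129.535 + 94.674 = 224.209.
Reliability = 224.209 / 265.764 = 0.844.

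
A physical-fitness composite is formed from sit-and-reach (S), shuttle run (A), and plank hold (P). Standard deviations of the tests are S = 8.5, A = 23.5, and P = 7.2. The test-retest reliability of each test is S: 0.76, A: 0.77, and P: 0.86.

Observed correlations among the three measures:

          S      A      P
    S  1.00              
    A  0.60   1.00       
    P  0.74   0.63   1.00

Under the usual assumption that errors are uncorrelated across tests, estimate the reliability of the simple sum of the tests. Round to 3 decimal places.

0.876

Var(S+A+P) = 8.5² + 23.5² + 7.2² + 2·[8.5·23.5·0.60 + 8.5·7.2·0.74 + 23.5·7.2·0.63] = 676.34 + 543.468 = 1219.81.
Under uncorrelated errors the observed covariances equal the true-score covariances, so only the own-variance terms attenuate.
True-score variance = [8.5²·0.76 + 23.5²·0.77 + 7.2²·0.86] + 543.468 = 524.725 + 543.468 = 1068.19.
Reliability = 1068.19 / 1219.81 = 0.876.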